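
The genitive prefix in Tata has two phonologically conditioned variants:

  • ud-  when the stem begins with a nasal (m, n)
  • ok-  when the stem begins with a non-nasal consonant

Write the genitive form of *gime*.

okgime

*gime*: first consonant = /g/, non-nasal → ok- → *okgime*.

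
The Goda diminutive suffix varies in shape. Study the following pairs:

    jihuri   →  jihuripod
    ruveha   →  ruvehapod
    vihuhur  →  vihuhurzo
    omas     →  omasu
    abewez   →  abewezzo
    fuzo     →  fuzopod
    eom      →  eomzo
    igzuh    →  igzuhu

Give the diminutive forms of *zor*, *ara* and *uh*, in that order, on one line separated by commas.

The pattern is voicing of the final sound: -u when the stem ends in a voiceless consonant (*omas*, *igzuh*); -zo when the stem ends in a voiced consonant (*vihuhur*, *abewez*, *eom*); -pod when the stem ends in a vowel (*jihuri*, *ruveha*, *fuzo*).
*zor*: final sound = /r/, a voiced consonant → -zo → *zorzo*.
The final sound of *ara* is /a/, which is a vowel, so the suffix is -pod, giving *arapod*.
The final sound of *uh* is /h/, which is a voiceless consonant, so the suffix is -u, giving *uhu*.

zorzo, arapod, uhu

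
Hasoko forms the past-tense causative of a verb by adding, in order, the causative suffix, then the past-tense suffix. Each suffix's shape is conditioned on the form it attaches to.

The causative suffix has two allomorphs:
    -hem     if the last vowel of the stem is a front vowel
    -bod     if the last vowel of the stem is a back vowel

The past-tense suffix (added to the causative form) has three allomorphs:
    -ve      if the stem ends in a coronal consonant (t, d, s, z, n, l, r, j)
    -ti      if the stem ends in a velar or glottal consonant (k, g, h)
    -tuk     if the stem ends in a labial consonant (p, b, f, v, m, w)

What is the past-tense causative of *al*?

The last vowel of *al* is /a/, which is a back vowel, so the causative suffix is -bod, giving *albod*.
The final consonant of the causative form *albod* is /d/, which is coronal, so the past-tense suffix is -ve, giving *albodve*.

albodve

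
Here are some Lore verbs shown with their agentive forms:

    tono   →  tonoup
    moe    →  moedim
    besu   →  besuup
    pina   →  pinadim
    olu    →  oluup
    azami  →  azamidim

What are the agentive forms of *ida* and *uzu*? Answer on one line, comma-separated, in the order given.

idadim, uzuup

The suffix is conditioned by the last vowel: -up when the last vowel of the stem is a rounded vowel (*tono*, *besu*, *olu*); -dim when the last vowel of the stem is an unrounded vowel (*moe*, *pina*, *azami*).
*ida*: last vowel = /a/, an unrounded vowel → -dim → *idadim*.
*uzu* — last vowel /u/ (a rounded vowel) → -up → *uzuup*.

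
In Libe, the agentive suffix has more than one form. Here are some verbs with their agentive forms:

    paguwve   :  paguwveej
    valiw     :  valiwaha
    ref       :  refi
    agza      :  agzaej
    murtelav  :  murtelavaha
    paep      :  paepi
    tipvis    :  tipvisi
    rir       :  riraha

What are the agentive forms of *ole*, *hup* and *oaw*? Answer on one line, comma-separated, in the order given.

oleej, hupi, oawaha

Looking at the final sound of each stem: -i when the stem ends in a voiceless consonant (*ref*, *paep*, *tipvis*); -aha when the stem ends in a voiced consonant (*valiw*, *murtelav*, *rir*); -ej when the stem ends in a vowel (*paguwve*, *agza*).
*ole*: final sound = /e/, a vowel → -ej → *oleej*.
The final sound of *hup* is /p/, which is a voiceless consonant, so the suffix is -i, giving *hupi*.
*oaw* — final sound /w/ (a voiced consonant) → -aha → *oawaha*.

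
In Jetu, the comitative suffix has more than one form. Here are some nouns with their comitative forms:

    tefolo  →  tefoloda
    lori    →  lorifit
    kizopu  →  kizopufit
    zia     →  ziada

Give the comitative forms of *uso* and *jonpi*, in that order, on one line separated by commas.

The alternation tracks the last vowel of the stem — -fit when the last vowel of the stem is a high vowel (*lori*, *kizopu*); -da when the last vowel of the stem is a non-high vowel (*tefolo*, *zia*).
The last vowel of *uso* is /o/, which is a non-high vowel, so the suffix is -da, giving *usoda*.
*jonpi* — last vowel /i/ (a high vowel) → -fit → *jonpifit*.

usoda, jonpifit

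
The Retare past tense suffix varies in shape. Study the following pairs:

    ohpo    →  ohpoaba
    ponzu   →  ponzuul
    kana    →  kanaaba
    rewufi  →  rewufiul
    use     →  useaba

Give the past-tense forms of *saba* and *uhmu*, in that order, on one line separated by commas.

sabaaba, uhmuul

The suffix is conditioned by the last vowel: -ul when the last vowel of the stem is a high vowel (*ponzu*, *rewufi*); -aba when the last vowel of the stem is a non-high vowel (*ohpo*, *kana*, *use*).
The last vowel of *saba* is /a/, which is a non-high vowel, so the suffix is -aba, giving *sabaaba*.
*uhmu*: last vowel = /u/, a high vowel → -ul → *uhmuul*.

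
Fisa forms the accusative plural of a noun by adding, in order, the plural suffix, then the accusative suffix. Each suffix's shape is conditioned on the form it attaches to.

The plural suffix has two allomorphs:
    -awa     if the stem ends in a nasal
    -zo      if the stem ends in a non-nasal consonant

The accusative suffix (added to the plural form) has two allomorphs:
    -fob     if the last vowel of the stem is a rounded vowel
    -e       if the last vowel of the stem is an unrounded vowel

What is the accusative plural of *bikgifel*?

bikgifelzofob

Since the final consonant of *bikgifel* is /l/ (non-nasal), it takes -zo, giving *bikgifelzo*.
The plural form *bikgifelzo* — last vowel /o/ (a rounded vowel) → -fob → *bikgifelzofob*.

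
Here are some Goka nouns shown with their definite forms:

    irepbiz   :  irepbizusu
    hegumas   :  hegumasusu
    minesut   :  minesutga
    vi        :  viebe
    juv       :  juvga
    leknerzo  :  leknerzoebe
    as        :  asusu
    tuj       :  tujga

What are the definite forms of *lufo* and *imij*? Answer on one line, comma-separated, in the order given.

The suffix is conditioned by the final sound: -usu when the stem ends in a sibilant (*irepbiz*, *hegumas*, *as*); -ga when the stem ends in a non-sibilant consonant (*minesut*, *juv*, *tuj*); -ebe when the stem ends in a vowel (*vi*, *leknerzo*).
Since the final sound of *lufo* is /o/ (a vowel), it takes -ebe, giving *lufoebe*.
*imij*: final sound = /j/, a non-sibilant consonant → -ga → *imijga*.

lufoebe, imijga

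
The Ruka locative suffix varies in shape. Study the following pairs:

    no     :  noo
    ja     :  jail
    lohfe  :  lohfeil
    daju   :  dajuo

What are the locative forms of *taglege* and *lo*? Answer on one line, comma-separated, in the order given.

taglegeil, loo

Looking at the last vowel of each stem: -o when the last vowel of the stem is a rounded vowel (*no*, *daju*); -il when the last vowel of the stem is an unrounded vowel (*ja*, *lohfe*).
*taglege* — last vowel /e/ (an unrounded vowel) → -il → *taglegeil*.
Since the last vowel of *lo* is /o/ (a rounded vowel), it takes -o, giving *loo*.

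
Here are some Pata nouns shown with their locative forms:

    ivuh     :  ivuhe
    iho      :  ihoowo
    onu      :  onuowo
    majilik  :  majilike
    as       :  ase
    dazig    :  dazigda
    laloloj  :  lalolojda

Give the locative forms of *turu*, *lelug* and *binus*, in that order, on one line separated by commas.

The suffix is conditioned by the final sound: -e when the stem ends in a voiceless consonant (*ivuh*, *majilik*, *as*); -da when the stem ends in a voiced consonant (*dazig*, *laloloj*); -owo when the stem ends in a vowel (*iho*, *onu*).
*turu* — final sound /u/ (a vowel) → -owo → *turuowo*.
*lelug* — final sound /g/ (a voiced consonant) → -da → *lelugda*.
*binus*: final sound = /s/, a voiceless consonant → -e → *binuse*.

turuowo, lelugda, binuse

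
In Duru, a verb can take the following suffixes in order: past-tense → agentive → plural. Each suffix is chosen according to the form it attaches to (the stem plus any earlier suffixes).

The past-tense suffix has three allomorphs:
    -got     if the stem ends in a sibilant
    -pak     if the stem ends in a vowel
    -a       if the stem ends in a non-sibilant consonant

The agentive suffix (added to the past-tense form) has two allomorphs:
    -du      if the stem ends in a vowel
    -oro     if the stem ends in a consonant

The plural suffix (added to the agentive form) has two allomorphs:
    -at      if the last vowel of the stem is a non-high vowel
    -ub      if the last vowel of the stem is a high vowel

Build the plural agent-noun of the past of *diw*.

diwaduub

*diw* — final sound /w/ (a non-sibilant consonant) → -a → *diwa*.
The past-tense form *diwa*: final sound = /a/, a vowel → -du → *diwadu*.
The agentive form *diwadu*: last vowel = /u/, a high vowel → -ub → *diwaduub*.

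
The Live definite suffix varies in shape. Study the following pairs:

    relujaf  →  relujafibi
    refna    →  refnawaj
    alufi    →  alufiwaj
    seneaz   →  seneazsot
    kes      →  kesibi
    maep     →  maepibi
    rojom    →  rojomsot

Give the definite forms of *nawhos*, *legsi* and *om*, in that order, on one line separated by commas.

Looking at the final sound of each stem: -ibi when the stem ends in a voiceless consonant (*relujaf*, *kes*, *maep*); -sot when the stem ends in a voiced consonant (*seneaz*, *rojom*); -waj when the stem ends in a vowel (*refna*, *alufi*).
*nawhos*: final sound = /s/, a voiceless consonant → -ibi → *nawhosibi*.
*legsi*: final sound = /i/, a vowel → -waj → *legsiwaj*.
*om*: final sound = /m/, a voiced consonant → -sot → *omsot*.

nawhosibi, legsiwaj, omsot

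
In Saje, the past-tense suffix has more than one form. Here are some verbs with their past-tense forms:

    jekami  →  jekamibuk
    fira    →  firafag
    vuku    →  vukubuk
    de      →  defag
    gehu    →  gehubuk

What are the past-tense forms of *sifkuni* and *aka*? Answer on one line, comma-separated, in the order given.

sifkunibuk, akafag

Looking at the last vowel of each stem: -buk when the last vowel of the stem is a high vowel (*jekami*, *vuku*, *gehu*); -fag when the last vowel of the stem is a non-high vowel (*fira*, *de*).
Since the last vowel of *sifkuni* is /i/ (a high vowel), it takes -buk, giving *sifkunibuk*.
*aka*: last vowel = /a/, a non-high vowel → -fag → *akafag*.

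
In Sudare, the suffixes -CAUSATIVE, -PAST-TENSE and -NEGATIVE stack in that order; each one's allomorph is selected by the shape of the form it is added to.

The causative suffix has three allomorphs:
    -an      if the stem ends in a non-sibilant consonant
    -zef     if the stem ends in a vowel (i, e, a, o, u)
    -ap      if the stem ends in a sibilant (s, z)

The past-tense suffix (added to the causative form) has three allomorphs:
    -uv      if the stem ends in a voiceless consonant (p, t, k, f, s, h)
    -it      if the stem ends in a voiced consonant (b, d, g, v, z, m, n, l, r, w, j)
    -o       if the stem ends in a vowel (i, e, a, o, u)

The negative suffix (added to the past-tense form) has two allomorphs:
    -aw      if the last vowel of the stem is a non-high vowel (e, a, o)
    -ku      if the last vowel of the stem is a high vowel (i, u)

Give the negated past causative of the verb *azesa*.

azesazefuvku

*azesa* — final sound /a/ (a vowel) → -zef → *azesazef*.
The final sound of the causative form *azesazef* is /f/, which is a voiceless consonant, so the past-tense suffix is -uv, giving *azesazefuv*.
The past-tense form *azesazefuv* — last vowel /u/ (a high vowel) → -ku → *azesazefuvku*.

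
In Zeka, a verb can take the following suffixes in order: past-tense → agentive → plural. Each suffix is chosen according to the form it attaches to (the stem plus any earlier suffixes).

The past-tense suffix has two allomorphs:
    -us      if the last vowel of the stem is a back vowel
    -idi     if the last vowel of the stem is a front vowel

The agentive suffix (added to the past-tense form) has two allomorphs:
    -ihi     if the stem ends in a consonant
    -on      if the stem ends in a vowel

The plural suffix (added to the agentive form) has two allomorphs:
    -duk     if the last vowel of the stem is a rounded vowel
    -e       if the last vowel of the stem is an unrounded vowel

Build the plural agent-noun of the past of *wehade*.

The last vowel of *wehade* is /e/, which is a front vowel, so the past-tense suffix is -idi, giving *wehadeidi*.
The past-tense form *wehadeidi*: final sound = /i/, a vowel → -on → *wehadeidion*.
Since the last vowel of the agentive form *wehadeidion* is /o/ (a rounded vowel), it takes -duk, giving *wehadeidionduk*.

wehadeidionduk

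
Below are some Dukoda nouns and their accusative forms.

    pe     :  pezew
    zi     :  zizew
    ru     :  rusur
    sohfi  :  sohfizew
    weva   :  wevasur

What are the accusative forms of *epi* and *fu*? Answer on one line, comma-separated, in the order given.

epizew, fusur

The alternation tracks the last vowel of the stem — -zew when the last vowel of the stem is a front vowel (*pe*, *zi*, *sohfi*); -sur when the last vowel of the stem is a back vowel (*ru*, *weva*).
*epi*: last vowel = /i/, a front vowel → -zew → *epizew*.
*fu* — last vowel /u/ (a back vowel) → -sur → *fusur*.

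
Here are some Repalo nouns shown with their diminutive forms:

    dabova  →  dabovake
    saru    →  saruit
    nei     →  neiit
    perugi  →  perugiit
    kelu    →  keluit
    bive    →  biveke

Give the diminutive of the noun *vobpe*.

vobpeke

The suffix is conditioned by the last vowel: -it when the last vowel of the stem is a high vowel (*saru*, *nei*, *perugi*, *kelu*); -ke when the last vowel of the stem is a non-high vowel (*dabova*, *bive*).
The last vowel of *vobpe* is /e/, which is a non-high vowel, so the suffix is -ke, giving *vobpeke*.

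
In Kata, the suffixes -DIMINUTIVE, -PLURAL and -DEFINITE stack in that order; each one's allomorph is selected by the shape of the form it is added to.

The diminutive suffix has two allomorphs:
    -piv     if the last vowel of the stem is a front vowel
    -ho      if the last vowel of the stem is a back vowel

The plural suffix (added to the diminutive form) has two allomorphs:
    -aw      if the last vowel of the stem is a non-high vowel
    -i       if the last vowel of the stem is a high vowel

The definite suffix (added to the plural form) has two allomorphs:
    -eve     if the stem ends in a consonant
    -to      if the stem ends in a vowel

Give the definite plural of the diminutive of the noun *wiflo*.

wiflohoaweve

The last vowel of *wiflo* is /o/, which is a back vowel, so the diminutive suffix is -ho, giving *wifloho*.
The diminutive form *wifloho* — last vowel /o/ (a non-high vowel) → -aw → *wiflohoaw*.
Since the final sound of the plural form *wiflohoaw* is /w/ (a consonant), it takes -eve, giving *wiflohoaweve*.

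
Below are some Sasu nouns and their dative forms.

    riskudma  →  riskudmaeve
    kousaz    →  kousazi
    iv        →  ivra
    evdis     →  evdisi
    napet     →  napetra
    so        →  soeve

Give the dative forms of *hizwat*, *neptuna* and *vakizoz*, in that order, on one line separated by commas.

hizwatra, neptunaeve, vakizozi

Looking at the final sound of each stem: -i when the stem ends in a sibilant (*kousaz*, *evdis*); -ra when the stem ends in a non-sibilant consonant (*iv*, *napet*); -eve when the stem ends in a vowel (*riskudma*, *so*).
The final sound of *hizwat* is /t/, which is a non-sibilant consonant, so the suffix is -ra, giving *hizwatra*.
*neptuna* — final sound /a/ (a vowel) → -eve → *neptunaeve*.
*vakizoz*: final sound = /z/, a sibilant → -i → *vakizozi*.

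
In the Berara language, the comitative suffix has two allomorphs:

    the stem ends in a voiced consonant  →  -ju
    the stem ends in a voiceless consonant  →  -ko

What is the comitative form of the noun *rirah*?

rirahko

Since the final consonant of *rirah* is /h/ (voiceless), it takes -ko, giving *rirahko*.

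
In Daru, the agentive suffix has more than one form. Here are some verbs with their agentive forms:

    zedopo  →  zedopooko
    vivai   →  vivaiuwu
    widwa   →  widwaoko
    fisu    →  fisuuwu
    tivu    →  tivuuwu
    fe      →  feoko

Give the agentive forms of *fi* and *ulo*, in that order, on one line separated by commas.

fiuwu, ulooko

The pattern is height harmony: -uwu when the last vowel of the stem is a high vowel (*vivai*, *fisu*, *tivu*); -oko when the last vowel of the stem is a non-high vowel (*zedopo*, *widwa*, *fe*).
Since the last vowel of *fi* is /i/ (a high vowel), it takes -uwu, giving *fiuwu*.
The last vowel of *ulo* is /o/, which is a non-high vowel, so the suffix is -oko, giving *ulooko*.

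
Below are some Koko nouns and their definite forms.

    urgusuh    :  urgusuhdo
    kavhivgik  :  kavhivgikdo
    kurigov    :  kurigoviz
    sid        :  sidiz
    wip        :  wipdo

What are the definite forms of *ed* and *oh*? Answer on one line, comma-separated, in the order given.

The suffix is conditioned by the final consonant: -do when the stem ends in a voiceless consonant (*urgusuh*, *kavhivgik*, *wip*); -iz when the stem ends in a voiced consonant (*kurigov*, *sid*).
*ed*: final consonant = /d/, voiced → -iz → *ediz*.
The final consonant of *oh* is /h/, which is voiceless, so the suffix is -do, giving *ohdo*.

ediz, ohdo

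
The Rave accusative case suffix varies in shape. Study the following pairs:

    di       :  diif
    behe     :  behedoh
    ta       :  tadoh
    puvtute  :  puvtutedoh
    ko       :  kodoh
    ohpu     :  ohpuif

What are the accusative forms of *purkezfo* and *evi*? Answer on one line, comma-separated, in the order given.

The pattern is height harmony: -if when the last vowel of the stem is a high vowel (*di*, *ohpu*); -doh when the last vowel of the stem is a non-high vowel (*behe*, *ta*, *puvtute*, *ko*).
The last vowel of *purkezfo* is /o/, which is a non-high vowel, so the suffix is -doh, giving *purkezfodoh*.
*evi*: last vowel = /i/, a high vowel → -if → *eviif*.

purkezfodoh, eviif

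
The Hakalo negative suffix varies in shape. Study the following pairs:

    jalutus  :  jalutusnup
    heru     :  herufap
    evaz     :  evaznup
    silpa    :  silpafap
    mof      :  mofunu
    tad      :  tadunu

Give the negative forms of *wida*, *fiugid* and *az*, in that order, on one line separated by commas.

The alternation tracks the final sound of the stem — -nup when the stem ends in a sibilant (*jalutus*, *evaz*); -unu when the stem ends in a non-sibilant consonant (*mof*, *tad*); -fap when the stem ends in a vowel (*heru*, *silpa*).
*wida* — final sound /a/ (a vowel) → -fap → *widafap*.
*fiugid* — final sound /d/ (a non-sibilant consonant) → -unu → *fiugidunu*.
Since the final sound of *az* is /z/ (a sibilant), it takes -nup, giving *aznup*.

widafap, fiugidunu, aznup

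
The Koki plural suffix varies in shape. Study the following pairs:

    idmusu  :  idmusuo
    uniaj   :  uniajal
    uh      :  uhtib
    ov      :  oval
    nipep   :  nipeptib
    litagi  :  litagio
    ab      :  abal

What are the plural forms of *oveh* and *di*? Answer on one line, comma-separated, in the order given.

Looking at the final sound of each stem: -tib when the stem ends in a voiceless consonant (*uh*, *nipep*); -al when the stem ends in a voiced consonant (*uniaj*, *ov*, *ab*); -o when the stem ends in a vowel (*idmusu*, *litagi*).
*oveh* — final sound /h/ (a voiceless consonant) → -tib → *ovehtib*.
Since the final sound of *di* is /i/ (a vowel), it takes -o, giving *dio*.

ovehtib, dio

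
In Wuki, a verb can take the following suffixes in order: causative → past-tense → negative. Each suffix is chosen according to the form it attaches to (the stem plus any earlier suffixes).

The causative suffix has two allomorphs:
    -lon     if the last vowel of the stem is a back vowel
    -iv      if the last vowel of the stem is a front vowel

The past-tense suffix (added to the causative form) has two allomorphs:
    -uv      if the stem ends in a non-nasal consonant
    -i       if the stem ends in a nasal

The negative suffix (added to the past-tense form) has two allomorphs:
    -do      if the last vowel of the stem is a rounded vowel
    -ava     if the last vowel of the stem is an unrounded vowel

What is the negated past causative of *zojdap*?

The last vowel of *zojdap* is /a/, which is a back vowel, so the causative suffix is -lon, giving *zojdaplon*.
Since the final consonant of the causative form *zojdaplon* is /n/ (a nasal), it takes -i, giving *zojdaploni*.
Since the last vowel of the past-tense form *zojdaploni* is /i/ (an unrounded vowel), it takes -ava, giving *zojdaploniava*.

zojdaploniava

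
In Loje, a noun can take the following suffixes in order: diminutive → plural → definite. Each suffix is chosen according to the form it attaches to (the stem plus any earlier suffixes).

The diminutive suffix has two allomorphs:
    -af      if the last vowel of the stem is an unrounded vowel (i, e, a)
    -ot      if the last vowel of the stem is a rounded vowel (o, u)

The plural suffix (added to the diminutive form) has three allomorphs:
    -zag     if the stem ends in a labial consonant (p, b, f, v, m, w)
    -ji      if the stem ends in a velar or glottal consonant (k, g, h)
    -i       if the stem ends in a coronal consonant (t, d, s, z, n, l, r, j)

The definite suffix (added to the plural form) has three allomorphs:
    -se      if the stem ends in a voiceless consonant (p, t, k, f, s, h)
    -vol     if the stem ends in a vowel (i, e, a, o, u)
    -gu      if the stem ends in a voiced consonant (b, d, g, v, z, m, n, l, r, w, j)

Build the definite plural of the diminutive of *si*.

siafzaggu

Since the last vowel of *si* is /i/ (an unrounded vowel), it takes -af, giving *siaf*.
The diminutive form *siaf* — final consonant /f/ (labial) → -zag → *siafzag*.
The plural form *siafzag* — final sound /g/ (a voiced consonant) → -gu → *siafzaggu*.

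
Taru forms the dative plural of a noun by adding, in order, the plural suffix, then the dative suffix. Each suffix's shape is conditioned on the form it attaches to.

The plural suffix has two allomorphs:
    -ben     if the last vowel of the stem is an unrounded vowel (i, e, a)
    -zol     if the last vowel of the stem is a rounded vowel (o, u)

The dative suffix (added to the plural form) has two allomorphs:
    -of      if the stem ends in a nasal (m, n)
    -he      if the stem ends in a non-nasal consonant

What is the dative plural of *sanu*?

*sanu* — last vowel /u/ (a rounded vowel) → -zol → *sanuzol*.
The plural form *sanuzol*: final consonant = /l/, non-nasal → -he → *sanuzolhe*.

sanuzolhe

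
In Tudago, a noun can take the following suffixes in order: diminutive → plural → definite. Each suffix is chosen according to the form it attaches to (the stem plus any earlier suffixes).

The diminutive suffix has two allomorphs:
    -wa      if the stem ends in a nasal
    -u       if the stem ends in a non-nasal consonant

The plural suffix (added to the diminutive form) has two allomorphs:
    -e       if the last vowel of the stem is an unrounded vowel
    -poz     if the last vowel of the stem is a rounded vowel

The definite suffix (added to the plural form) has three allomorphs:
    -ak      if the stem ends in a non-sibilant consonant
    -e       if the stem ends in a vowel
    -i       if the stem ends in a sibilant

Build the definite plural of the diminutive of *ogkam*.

ogkamwaee

The final consonant of *ogkam* is /m/, which is a nasal, so the diminutive suffix is -wa, giving *ogkamwa*.
The diminutive form *ogkamwa*: last vowel = /a/, an unrounded vowel → -e → *ogkamwae*.
The final sound of the plural form *ogkamwae* is /e/, which is a vowel, so the definite suffix is -e, giving *ogkamwaee*.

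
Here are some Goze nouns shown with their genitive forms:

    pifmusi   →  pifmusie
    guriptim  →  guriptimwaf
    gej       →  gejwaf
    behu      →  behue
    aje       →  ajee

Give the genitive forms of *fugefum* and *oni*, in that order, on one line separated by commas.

fugefumwaf, onie

Looking at the final sound of each stem: -waf when the stem ends in a consonant (*guriptim*, *gej*); -e when the stem ends in a vowel (*pifmusi*, *behu*, *aje*).
*fugefum*: final sound = /m/, a consonant → -waf → *fugefumwaf*.
The final sound of *oni* is /i/, which is a vowel, so the suffix is -e, giving *onie*.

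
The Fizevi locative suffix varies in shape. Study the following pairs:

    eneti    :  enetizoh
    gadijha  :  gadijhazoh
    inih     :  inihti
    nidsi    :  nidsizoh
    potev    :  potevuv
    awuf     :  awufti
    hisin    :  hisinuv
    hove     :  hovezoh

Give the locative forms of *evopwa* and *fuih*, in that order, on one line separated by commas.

evopwazoh, fuihti

The pattern is voicing of the final sound: -ti when the stem ends in a voiceless consonant (*inih*, *awuf*); -uv when the stem ends in a voiced consonant (*potev*, *hisin*); -zoh when the stem ends in a vowel (*eneti*, *gadijha*, *nidsi*, *hove*).
The final sound of *evopwa* is /a/, which is a vowel, so the suffix is -zoh, giving *evopwazoh*.
Since the final sound of *fuih* is /h/ (a voiceless consonant), it takes -ti, giving *fuihti*.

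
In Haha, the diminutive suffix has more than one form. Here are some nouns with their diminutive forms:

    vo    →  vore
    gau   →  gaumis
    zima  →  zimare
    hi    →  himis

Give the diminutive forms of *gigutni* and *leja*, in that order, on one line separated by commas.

Looking at the last vowel of each stem: -mis when the last vowel of the stem is a high vowel (*gau*, *hi*); -re when the last vowel of the stem is a non-high vowel (*vo*, *zima*).
Since the last vowel of *gigutni* is /i/ (a high vowel), it takes -mis, giving *gigutnimis*.
The last vowel of *leja* is /a/, which is a non-high vowel, so the suffix is -re, giving *lejare*.

gigutnimis, lejare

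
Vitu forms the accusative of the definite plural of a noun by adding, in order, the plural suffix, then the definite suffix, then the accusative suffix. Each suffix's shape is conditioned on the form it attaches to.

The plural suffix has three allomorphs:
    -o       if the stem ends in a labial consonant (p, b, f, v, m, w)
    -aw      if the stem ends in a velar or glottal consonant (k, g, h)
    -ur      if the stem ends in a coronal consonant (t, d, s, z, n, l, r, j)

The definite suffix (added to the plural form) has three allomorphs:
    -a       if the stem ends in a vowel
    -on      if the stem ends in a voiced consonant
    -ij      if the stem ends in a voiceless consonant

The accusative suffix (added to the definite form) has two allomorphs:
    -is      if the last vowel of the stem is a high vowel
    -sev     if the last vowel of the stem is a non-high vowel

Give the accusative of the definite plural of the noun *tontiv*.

tontivoasev

*tontiv*: final consonant = /v/, labial → -o → *tontivo*.
The plural form *tontivo* — final sound /o/ (a vowel) → -a → *tontivoa*.
Since the last vowel of the definite form *tontivoa* is /a/ (a non-high vowel), it takes -sev, giving *tontivoasev*.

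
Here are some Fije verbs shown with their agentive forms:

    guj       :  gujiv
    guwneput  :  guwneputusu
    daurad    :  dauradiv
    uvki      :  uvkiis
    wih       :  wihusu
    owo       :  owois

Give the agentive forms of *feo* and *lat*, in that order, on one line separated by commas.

Looking at the final sound of each stem: -usu when the stem ends in a voiceless consonant (*guwneput*, *wih*); -iv when the stem ends in a voiced consonant (*guj*, *daurad*); -is when the stem ends in a vowel (*uvki*, *owo*).
Since the final sound of *feo* is /o/ (a vowel), it takes -is, giving *feois*.
*lat*: final sound = /t/, a voiceless consonant → -usu → *latusu*.

feois, latusu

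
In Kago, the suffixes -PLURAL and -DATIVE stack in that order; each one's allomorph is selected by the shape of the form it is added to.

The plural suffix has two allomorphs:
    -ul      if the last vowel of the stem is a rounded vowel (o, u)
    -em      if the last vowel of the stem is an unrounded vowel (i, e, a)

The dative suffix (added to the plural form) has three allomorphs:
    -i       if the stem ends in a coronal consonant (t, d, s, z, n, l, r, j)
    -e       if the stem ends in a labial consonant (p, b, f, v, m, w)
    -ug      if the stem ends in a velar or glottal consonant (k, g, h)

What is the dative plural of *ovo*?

*ovo*: last vowel = /o/, a rounded vowel → -ul → *ovoul*.
The plural form *ovoul*: final consonant = /l/, coronal → -i → *ovouli*.

ovouli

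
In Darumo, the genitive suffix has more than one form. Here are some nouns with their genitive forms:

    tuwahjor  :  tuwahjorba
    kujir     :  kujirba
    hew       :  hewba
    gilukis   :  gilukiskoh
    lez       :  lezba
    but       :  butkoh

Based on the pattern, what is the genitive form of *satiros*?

satiroskoh

The alternation tracks the final consonant of the stem — -koh when the stem ends in a voiceless consonant (*gilukis*, *but*); -ba when the stem ends in a voiced consonant (*tuwahjor*, *kujir*, *hew*, *lez*).
The final consonant of *satiros* is /s/, which is voiceless, so the suffix is -koh, giving *satiroskoh*.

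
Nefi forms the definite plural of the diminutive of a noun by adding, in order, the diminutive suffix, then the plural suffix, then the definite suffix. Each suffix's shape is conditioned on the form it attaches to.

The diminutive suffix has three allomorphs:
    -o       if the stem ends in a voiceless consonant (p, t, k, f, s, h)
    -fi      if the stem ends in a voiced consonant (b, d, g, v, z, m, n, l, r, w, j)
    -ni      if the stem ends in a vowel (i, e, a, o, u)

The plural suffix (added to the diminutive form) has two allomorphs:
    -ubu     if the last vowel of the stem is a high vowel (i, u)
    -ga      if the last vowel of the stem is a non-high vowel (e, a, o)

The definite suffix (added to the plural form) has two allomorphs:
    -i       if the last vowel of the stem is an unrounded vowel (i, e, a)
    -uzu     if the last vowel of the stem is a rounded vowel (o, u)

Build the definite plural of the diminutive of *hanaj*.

*hanaj*: final sound = /j/, a voiced consonant → -fi → *hanajfi*.
The diminutive form *hanajfi* — last vowel /i/ (a high vowel) → -ubu → *hanajfiubu*.
The plural form *hanajfiubu*: last vowel = /u/, a rounded vowel → -uzu → *hanajfiubuuzu*.

hanajfiubuuzu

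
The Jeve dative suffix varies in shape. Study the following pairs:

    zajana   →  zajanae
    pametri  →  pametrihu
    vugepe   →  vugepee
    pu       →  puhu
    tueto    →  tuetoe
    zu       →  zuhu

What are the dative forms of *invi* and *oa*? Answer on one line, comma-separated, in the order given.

invihu, oae

The alternation tracks the last vowel of the stem — -hu when the last vowel of the stem is a high vowel (*pametri*, *pu*, *zu*); -e when the last vowel of the stem is a non-high vowel (*zajana*, *vugepe*, *tueto*).
Since the last vowel of *invi* is /i/ (a high vowel), it takes -hu, giving *invihu*.
*oa* — last vowel /a/ (a non-high vowel) → -e → *oae*.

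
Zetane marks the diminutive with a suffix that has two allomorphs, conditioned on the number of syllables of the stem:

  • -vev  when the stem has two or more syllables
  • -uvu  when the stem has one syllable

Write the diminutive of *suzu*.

With 2 syllables, *suzu* takes -vev → *suzuvev*.

suzuvev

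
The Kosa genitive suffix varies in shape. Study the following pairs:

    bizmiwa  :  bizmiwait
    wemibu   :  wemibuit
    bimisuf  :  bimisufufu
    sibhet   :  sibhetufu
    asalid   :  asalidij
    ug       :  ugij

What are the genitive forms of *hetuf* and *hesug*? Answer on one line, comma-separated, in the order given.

The pattern is voicing of the final sound: -ufu when the stem ends in a voiceless consonant (*bimisuf*, *sibhet*); -ij when the stem ends in a voiced consonant (*asalid*, *ug*); -it when the stem ends in a vowel (*bizmiwa*, *wemibu*).
*hetuf*: final sound = /f/, a voiceless consonant → -ufu → *hetufufu*.
The final sound of *hesug* is /g/, which is a voiced consonant, so the suffix is -ij, giving *hesugij*.

hetufufu, hesugij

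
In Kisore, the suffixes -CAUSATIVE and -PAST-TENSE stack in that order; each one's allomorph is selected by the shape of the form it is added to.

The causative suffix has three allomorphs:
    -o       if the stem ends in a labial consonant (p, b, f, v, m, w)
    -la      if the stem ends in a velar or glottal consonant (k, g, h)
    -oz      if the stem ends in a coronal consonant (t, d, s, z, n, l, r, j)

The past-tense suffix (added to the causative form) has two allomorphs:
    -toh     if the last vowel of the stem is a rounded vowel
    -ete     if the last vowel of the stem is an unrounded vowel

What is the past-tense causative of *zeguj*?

*zeguj* — final consonant /j/ (coronal) → -oz → *zegujoz*.
The last vowel of the causative form *zegujoz* is /o/, which is a rounded vowel, so the past-tense suffix is -toh, giving *zegujoztoh*.

zegujoztoh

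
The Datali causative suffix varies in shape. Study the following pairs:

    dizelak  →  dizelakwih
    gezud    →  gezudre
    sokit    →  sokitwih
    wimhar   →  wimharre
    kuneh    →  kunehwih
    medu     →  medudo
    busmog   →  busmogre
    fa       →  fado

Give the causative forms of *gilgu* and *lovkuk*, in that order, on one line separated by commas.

The suffix is conditioned by the final sound: -wih when the stem ends in a voiceless consonant (*dizelak*, *sokit*, *kuneh*); -re when the stem ends in a voiced consonant (*gezud*, *wimhar*, *busmog*); -do when the stem ends in a vowel (*medu*, *fa*).
*gilgu*: final sound = /u/, a vowel → -do → *gilgudo*.
*lovkuk*: final sound = /k/, a voiceless consonant → -wih → *lovkukwih*.

gilgudo, lovkukwih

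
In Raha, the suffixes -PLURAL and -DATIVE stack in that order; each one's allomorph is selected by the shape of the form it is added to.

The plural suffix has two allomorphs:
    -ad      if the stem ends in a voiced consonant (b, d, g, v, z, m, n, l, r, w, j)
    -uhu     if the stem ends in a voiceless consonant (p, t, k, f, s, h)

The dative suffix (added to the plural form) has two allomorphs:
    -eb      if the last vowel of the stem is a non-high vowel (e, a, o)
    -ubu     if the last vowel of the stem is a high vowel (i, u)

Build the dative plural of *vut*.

vutuhuubu

*vut* — final consonant /t/ (voiceless) → -uhu → *vutuhu*.
The plural form *vutuhu* — last vowel /u/ (a high vowel) → -ubu → *vutuhuubu*.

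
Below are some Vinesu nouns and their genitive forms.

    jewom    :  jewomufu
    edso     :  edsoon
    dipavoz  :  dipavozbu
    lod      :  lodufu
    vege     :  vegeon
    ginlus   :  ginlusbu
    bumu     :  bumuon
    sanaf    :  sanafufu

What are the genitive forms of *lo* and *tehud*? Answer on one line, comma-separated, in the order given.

The pattern is sibilance of the final sound: -bu when the stem ends in a sibilant (*dipavoz*, *ginlus*); -ufu when the stem ends in a non-sibilant consonant (*jewom*, *lod*, *sanaf*); -on when the stem ends in a vowel (*edso*, *vege*, *bumu*).
*lo* — final sound /o/ (a vowel) → -on → *loon*.
*tehud* — final sound /d/ (a non-sibilant consonant) → -ufu → *tehudufu*.

loon, tehudufu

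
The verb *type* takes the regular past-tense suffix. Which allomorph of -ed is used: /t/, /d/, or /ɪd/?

/t/

The stem *type* ends in a voiceless consonant other than /t/.
The -ed suffix is realized as /ɪd/ after /t, d/; as /t/ after other voiceless consonants; and as /d/ after other voiced sounds.
So -ed on *type* is pronounced /t/.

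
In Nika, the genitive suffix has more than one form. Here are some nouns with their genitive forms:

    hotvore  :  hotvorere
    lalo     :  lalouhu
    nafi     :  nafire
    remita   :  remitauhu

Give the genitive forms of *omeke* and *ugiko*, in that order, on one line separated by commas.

The suffix is conditioned by the last vowel: -re when the last vowel of the stem is a front vowel (*hotvore*, *nafi*); -uhu when the last vowel of the stem is a back vowel (*lalo*, *remita*).
Since the last vowel of *omeke* is /e/ (a front vowel), it takes -re, giving *omekere*.
*ugiko*: last vowel = /o/, a back vowel → -uhu → *ugikouhu*.

omekere, ugikouhu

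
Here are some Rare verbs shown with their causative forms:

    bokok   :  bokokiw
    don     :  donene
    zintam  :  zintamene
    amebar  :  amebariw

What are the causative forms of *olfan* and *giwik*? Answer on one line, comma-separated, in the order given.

olfanene, giwikiw

The pattern is nasality of the final consonant: -ene when the stem ends in a nasal (*don*, *zintam*); -iw when the stem ends in a non-nasal consonant (*bokok*, *amebar*).
*olfan* — final consonant /n/ (a nasal) → -ene → *olfanene*.
*giwik*: final consonant = /k/, non-nasal → -iw → *giwikiw*.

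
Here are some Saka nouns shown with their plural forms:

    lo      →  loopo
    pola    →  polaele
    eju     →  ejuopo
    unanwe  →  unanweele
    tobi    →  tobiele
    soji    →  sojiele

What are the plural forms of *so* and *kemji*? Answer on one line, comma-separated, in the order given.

Looking at the last vowel of each stem: -opo when the last vowel of the stem is a rounded vowel (*lo*, *eju*); -ele when the last vowel of the stem is an unrounded vowel (*pola*, *unanwe*, *tobi*, *soji*).
*so* — last vowel /o/ (a rounded vowel) → -opo → *soopo*.
*kemji* — last vowel /i/ (an unrounded vowel) → -ele → *kemjiele*.

soopo, kemjiele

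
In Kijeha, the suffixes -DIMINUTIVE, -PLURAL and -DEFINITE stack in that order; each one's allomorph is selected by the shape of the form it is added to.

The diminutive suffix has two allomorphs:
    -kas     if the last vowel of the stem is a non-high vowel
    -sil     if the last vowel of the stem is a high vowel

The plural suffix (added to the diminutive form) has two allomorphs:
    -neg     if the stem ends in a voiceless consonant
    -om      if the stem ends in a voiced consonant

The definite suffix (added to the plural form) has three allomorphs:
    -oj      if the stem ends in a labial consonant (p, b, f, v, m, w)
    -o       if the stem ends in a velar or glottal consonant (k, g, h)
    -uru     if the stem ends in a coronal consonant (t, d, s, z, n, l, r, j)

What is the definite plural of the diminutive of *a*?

akasnego

Since the last vowel of *a* is /a/ (a non-high vowel), it takes -kas, giving *akas*.
The diminutive form *akas* — final consonant /s/ (voiceless) → -neg → *akasneg*.
The plural form *akasneg* — final consonant /g/ (velar/glottal) → -o → *akasnego*.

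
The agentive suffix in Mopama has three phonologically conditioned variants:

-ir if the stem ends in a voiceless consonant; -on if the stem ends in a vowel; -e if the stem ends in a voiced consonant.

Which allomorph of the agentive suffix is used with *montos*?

The final sound of *montos* is /s/, which is a voiceless consonant, so the suffix is -ir.

-ir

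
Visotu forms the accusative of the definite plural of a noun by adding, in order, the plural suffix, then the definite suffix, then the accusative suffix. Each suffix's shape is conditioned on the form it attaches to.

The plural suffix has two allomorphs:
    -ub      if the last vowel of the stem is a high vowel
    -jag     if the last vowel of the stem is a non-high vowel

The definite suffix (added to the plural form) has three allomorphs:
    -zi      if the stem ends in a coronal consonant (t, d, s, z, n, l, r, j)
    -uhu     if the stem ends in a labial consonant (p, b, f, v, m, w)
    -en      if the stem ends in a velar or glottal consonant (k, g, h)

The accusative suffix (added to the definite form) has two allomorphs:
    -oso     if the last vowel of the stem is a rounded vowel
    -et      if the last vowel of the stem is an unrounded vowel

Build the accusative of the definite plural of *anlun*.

Since the last vowel of *anlun* is /u/ (a high vowel), it takes -ub, giving *anlunub*.
The plural form *anlunub*: final consonant = /b/, labial → -uhu → *anlunubuhu*.
The definite form *anlunubuhu* — last vowel /u/ (a rounded vowel) → -oso → *anlunubuhuoso*.

anlunubuhuoso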